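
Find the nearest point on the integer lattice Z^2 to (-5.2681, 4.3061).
(-5, 4)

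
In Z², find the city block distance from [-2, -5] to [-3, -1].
5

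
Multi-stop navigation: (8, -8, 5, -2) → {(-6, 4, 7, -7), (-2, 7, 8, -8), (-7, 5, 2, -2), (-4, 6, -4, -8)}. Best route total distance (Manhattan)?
67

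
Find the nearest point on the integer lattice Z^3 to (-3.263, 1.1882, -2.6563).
(-3, 1, -3)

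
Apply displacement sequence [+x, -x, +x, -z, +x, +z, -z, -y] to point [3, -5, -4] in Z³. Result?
(5, -6, -5)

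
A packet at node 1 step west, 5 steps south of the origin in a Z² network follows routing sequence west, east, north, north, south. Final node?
(-1, -4)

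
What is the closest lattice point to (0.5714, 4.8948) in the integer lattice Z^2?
(1, 5)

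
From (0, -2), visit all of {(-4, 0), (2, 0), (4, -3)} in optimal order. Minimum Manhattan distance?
16
(one optimal route: (0, -2) → (4, -3) → (2, 0) → (-4, 0))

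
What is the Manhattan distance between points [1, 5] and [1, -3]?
8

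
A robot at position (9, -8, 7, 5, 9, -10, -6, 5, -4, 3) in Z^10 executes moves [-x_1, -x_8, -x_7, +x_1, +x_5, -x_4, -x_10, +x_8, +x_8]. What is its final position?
(9, -8, 7, 4, 10, -10, -7, 6, -4, 2)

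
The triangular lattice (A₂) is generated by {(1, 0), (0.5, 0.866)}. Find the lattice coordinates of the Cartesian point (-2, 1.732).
-3b₁ + 2b₂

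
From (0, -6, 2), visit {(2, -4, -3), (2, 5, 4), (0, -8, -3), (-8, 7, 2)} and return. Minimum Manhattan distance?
64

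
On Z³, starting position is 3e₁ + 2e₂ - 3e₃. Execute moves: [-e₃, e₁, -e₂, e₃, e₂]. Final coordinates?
(4, 2, -3)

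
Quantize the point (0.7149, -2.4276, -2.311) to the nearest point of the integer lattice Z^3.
(1, -2, -2)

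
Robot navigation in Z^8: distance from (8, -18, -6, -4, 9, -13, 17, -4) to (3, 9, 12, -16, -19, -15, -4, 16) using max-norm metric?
28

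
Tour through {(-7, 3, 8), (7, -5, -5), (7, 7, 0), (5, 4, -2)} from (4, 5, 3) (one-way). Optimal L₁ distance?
62
(one optimal route: (4, 5, 3) → (7, 7, 0) → (7, -5, -5) → (5, 4, -2) → (-7, 3, 8))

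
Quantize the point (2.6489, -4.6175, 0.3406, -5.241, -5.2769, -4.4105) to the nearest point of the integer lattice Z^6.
(3, -5, 0, -5, -5, -4)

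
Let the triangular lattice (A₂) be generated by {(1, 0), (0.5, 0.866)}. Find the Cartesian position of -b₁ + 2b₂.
(0, 1.732)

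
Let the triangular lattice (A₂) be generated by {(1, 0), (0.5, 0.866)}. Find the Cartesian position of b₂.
(0.5, 0.866)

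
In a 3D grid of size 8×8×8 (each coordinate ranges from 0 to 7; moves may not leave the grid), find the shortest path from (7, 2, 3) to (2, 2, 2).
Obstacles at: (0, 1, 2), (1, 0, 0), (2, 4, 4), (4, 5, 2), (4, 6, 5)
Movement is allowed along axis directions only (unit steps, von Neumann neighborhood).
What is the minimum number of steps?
6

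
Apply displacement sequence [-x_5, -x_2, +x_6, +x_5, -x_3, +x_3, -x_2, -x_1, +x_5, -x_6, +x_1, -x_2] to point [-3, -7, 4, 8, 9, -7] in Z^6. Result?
(-3, -10, 4, 8, 10, -7)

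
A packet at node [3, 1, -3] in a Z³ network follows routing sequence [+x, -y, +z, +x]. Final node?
(5, 0, -2)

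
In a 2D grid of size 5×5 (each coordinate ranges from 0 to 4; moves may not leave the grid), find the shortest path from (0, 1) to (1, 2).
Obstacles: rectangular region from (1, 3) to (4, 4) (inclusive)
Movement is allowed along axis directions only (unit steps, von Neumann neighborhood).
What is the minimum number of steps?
2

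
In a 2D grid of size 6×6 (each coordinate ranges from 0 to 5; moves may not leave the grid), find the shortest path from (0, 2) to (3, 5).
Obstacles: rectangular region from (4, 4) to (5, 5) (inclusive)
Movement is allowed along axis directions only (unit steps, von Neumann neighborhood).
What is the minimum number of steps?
6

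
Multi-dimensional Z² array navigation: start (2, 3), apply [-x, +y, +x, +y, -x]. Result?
(1, 5)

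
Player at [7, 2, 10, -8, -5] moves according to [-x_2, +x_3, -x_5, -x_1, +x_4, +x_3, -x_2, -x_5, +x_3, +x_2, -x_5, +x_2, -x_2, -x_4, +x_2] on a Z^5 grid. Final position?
(6, 2, 13, -8, -8)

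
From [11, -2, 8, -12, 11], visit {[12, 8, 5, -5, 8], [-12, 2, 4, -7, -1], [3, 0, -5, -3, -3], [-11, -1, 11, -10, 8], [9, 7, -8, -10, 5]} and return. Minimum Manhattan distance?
166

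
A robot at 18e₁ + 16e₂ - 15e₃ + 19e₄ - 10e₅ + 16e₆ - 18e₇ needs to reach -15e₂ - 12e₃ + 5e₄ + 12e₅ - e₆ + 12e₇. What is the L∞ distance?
31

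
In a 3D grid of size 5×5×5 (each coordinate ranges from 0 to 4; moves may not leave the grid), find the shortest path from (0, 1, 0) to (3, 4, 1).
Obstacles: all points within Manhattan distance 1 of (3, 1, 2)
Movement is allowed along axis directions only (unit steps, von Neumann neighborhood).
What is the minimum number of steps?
7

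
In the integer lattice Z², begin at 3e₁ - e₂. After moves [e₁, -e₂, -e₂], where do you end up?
(4, -3)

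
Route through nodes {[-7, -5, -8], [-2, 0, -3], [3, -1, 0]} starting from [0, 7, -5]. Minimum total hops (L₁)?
40
(one optimal route: (0, 7, -5) → (3, -1, 0) → (-2, 0, -3) → (-7, -5, -8))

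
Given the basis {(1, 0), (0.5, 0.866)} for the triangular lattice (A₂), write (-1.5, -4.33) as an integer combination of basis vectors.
b₁ - 5b₂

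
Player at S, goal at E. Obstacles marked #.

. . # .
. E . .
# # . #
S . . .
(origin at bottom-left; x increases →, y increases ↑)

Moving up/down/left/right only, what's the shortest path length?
5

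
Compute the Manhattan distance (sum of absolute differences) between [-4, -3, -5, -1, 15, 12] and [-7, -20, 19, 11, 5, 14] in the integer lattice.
68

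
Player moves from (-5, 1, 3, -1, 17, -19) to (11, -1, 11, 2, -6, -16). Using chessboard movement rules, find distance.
23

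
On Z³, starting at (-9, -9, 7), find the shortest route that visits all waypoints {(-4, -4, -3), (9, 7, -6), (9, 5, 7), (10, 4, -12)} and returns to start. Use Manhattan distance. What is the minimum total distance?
108
(one optimal route: (-9, -9, 7) → (-4, -4, -3) → (10, 4, -12) → (9, 7, -6) → (9, 5, 7) → (-9, -9, 7))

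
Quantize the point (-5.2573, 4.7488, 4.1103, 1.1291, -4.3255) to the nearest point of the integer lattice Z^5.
(-5, 5, 4, 1, -4)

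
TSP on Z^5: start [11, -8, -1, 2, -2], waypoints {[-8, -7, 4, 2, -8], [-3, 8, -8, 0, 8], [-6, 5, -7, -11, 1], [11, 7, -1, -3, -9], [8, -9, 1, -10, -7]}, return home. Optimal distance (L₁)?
198
(one optimal route: (11, -8, -1, 2, -2) → (-8, -7, 4, 2, -8) → (-6, 5, -7, -11, 1) → (-3, 8, -8, 0, 8) → (11, 7, -1, -3, -9) → (8, -9, 1, -10, -7) → (11, -8, -1, 2, -2))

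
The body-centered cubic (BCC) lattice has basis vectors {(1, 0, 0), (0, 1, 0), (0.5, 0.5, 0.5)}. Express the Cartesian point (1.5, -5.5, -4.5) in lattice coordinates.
6b₁ - b₂ - 9b₃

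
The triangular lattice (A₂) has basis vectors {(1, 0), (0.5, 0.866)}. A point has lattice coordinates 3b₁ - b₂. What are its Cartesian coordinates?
(2.5, -0.866)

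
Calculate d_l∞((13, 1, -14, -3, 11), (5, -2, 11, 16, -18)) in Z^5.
29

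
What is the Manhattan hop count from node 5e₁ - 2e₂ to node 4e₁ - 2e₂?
1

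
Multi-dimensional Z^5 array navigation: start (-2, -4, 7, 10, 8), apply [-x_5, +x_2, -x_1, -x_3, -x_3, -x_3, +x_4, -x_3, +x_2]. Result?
(-3, -2, 3, 11, 7)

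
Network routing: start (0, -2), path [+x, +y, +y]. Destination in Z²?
(1, 0)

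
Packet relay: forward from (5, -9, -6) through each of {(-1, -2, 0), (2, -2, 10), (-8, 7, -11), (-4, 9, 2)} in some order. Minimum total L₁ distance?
74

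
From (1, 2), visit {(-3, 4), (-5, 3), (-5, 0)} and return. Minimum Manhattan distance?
20
(one optimal route: (1, 2) → (-3, 4) → (-5, 3) → (-5, 0) → (1, 2))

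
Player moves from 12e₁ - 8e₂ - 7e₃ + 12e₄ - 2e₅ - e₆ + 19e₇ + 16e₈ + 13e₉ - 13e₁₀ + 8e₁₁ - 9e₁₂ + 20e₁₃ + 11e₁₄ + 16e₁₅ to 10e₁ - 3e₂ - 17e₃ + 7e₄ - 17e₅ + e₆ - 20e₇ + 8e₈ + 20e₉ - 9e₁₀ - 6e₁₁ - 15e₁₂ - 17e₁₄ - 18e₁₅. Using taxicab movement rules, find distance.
199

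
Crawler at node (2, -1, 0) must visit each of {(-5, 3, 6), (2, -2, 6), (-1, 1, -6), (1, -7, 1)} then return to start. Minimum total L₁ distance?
60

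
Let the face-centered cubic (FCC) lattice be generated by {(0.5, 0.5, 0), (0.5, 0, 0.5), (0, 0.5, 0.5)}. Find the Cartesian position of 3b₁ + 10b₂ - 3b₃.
(6.5, 0, 3.5)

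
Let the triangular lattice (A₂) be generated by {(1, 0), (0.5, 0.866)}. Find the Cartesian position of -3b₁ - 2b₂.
(-4, -1.732)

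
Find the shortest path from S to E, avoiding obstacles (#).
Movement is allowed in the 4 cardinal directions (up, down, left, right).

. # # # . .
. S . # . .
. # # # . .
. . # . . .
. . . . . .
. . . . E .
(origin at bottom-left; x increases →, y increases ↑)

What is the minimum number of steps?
9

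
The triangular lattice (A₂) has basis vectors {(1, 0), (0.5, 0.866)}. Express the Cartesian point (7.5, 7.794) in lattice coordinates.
3b₁ + 9b₂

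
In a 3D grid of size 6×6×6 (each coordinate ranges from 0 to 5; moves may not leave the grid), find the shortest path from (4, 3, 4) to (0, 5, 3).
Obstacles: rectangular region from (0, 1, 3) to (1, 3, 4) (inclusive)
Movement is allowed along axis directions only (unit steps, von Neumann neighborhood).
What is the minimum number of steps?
7
(one shortest path: (4, 3, 4) → (3, 3, 4) → (2, 3, 4) → (2, 4, 4) → (1, 4, 4) → (0, 4, 4) → (0, 5, 4) → (0, 5, 3))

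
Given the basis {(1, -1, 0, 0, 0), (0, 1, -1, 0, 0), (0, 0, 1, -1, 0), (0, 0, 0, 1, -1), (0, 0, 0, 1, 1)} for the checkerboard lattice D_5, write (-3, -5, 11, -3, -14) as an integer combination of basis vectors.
-3b₁ - 8b₂ + 3b₃ + 7b₄ - 7b₅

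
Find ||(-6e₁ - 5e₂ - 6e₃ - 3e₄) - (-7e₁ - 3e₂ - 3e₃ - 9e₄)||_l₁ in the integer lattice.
12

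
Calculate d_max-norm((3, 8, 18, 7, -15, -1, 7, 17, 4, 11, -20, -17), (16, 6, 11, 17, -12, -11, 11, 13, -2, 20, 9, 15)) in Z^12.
32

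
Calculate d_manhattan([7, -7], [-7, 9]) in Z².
30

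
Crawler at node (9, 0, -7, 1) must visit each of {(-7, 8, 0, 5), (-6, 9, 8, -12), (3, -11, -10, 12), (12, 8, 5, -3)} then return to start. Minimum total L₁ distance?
162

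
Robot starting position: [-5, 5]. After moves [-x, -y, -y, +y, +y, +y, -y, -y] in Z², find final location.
(-6, 4)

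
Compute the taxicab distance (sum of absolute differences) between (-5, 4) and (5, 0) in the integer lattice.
14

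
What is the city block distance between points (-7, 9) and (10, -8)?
34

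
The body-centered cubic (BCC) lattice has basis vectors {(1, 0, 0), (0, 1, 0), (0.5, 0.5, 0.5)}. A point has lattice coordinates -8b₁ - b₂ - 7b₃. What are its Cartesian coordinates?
(-11.5, -4.5, -3.5)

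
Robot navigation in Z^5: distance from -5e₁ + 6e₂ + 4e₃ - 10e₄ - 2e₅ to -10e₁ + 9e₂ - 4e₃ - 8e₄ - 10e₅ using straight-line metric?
12.8841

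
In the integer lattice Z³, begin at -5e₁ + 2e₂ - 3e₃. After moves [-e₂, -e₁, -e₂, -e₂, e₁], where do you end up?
(-5, -1, -3)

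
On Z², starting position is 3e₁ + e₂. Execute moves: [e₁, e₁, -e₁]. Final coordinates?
(4, 1)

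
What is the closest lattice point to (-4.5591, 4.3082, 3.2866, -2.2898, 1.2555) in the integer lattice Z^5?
(-5, 4, 3, -2, 1)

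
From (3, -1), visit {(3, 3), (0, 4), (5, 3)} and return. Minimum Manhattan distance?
20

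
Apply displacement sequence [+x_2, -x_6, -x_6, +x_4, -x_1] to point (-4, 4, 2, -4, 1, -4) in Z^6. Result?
(-5, 5, 2, -3, 1, -6)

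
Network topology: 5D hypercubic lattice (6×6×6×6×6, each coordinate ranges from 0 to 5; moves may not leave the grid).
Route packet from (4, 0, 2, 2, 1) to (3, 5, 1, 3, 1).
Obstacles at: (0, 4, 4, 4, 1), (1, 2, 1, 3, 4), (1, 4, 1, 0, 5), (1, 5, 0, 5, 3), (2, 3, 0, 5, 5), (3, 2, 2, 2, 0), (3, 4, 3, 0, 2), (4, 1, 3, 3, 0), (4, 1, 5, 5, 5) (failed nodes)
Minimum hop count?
8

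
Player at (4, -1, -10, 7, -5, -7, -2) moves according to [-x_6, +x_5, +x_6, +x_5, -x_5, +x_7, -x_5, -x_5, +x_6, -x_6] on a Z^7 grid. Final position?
(4, -1, -10, 7, -6, -7, -1)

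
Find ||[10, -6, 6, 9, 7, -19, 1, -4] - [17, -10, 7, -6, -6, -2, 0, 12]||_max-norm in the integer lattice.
17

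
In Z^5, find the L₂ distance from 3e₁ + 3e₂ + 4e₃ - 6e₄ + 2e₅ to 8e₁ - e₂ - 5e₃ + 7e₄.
17.1756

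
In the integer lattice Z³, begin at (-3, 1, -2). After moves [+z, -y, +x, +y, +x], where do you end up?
(-1, 1, -1)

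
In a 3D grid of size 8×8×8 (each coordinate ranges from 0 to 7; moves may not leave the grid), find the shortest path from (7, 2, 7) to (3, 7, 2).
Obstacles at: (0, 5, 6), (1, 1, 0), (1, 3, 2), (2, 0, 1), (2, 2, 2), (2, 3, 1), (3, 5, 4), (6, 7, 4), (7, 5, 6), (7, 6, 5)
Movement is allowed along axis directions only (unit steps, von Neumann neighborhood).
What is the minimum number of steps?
14
(one shortest path: (7, 2, 7) → (6, 2, 7) → (5, 2, 7) → (4, 2, 7) → (3, 2, 7) → (3, 3, 7) → (3, 4, 7) → (3, 5, 7) → (3, 6, 7) → (3, 7, 7) → (3, 7, 6) → (3, 7, 5) → (3, 7, 4) → (3, 7, 3) → (3, 7, 2))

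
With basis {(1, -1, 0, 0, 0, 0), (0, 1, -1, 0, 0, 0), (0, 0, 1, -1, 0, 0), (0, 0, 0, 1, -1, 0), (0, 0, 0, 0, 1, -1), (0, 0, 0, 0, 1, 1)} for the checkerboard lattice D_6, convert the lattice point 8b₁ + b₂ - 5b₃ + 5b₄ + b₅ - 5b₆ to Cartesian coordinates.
(8, -7, -6, 10, -9, -6)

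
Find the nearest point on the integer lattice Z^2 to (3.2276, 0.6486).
(3, 1)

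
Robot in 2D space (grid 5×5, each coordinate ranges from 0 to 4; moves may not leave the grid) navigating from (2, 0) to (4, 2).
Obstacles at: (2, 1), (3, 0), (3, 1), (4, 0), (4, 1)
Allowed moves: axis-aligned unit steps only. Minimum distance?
6
(one shortest path: (2, 0) → (1, 0) → (1, 1) → (1, 2) → (2, 2) → (3, 2) → (4, 2))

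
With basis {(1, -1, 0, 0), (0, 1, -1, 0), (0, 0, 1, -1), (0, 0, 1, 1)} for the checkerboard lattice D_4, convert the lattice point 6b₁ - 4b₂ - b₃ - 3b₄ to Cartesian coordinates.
(6, -10, 0, -2)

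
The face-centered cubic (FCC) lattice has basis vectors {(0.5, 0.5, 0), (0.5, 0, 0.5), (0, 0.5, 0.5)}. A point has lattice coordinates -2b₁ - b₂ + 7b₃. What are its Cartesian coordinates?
(-1.5, 2.5, 3)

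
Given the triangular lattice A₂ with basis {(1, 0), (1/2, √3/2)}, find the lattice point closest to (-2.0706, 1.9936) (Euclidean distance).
(-2, 1.732)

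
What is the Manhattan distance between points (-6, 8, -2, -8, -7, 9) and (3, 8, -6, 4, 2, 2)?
41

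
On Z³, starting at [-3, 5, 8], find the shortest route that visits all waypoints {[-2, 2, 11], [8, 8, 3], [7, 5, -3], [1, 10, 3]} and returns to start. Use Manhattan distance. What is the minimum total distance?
66
(one optimal route: (-3, 5, 8) → (-2, 2, 11) → (7, 5, -3) → (8, 8, 3) → (1, 10, 3) → (-3, 5, 8))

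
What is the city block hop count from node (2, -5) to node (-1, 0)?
8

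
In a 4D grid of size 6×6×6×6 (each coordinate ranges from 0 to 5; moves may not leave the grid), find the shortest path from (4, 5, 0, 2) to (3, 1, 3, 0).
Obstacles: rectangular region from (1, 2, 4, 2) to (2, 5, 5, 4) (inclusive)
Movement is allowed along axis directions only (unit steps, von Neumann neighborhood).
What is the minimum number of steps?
10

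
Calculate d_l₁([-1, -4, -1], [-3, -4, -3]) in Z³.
4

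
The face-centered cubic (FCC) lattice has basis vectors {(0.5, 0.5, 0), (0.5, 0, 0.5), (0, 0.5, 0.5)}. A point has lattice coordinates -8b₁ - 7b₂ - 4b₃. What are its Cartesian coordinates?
(-7.5, -6, -5.5)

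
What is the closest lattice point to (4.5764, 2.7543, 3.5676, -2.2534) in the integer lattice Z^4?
(5, 3, 4, -2)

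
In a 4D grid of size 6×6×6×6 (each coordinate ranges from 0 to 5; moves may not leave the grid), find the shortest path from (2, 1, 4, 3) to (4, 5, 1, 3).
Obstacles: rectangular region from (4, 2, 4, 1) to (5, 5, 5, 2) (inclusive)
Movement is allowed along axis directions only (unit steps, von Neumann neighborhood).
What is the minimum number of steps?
9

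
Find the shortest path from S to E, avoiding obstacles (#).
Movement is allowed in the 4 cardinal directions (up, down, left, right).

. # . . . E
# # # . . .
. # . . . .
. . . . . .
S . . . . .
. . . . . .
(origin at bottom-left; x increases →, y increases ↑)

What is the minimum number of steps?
9
(one shortest path: (0, 1) → (1, 1) → (2, 1) → (3, 1) → (4, 1) → (5, 1) → (5, 2) → (5, 3) → (5, 4) → (5, 5))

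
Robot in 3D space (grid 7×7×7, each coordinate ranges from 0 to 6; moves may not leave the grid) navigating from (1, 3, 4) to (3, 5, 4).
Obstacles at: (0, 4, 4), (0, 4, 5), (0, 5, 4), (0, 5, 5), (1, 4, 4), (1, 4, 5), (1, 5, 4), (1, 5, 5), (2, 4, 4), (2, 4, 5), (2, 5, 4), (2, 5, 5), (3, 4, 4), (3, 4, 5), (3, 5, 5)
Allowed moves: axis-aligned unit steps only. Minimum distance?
6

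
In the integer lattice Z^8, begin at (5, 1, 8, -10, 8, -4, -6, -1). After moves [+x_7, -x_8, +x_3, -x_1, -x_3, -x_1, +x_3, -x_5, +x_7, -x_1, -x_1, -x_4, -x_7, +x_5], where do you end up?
(1, 1, 9, -11, 8, -4, -5, -2)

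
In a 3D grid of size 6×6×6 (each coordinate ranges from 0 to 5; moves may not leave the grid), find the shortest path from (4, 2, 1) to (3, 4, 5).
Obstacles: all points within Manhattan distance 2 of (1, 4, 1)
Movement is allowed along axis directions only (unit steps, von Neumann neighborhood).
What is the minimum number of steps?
7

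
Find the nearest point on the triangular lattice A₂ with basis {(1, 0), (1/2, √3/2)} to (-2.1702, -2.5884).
(-2.5, -2.598)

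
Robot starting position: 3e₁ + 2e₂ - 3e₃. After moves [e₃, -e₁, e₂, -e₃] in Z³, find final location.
(2, 3, -3)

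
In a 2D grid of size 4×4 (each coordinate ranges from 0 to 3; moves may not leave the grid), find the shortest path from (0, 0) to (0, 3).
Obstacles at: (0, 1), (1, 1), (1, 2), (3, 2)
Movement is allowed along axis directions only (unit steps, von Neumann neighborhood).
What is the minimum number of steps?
7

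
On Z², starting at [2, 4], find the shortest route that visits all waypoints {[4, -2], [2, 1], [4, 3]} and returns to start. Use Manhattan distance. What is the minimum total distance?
16
(one optimal route: (2, 4) → (2, 1) → (4, -2) → (4, 3) → (2, 4))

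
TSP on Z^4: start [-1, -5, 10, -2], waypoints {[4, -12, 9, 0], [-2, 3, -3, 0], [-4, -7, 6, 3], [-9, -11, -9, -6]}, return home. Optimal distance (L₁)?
124
(one optimal route: (-1, -5, 10, -2) → (4, -12, 9, 0) → (-4, -7, 6, 3) → (-9, -11, -9, -6) → (-2, 3, -3, 0) → (-1, -5, 10, -2))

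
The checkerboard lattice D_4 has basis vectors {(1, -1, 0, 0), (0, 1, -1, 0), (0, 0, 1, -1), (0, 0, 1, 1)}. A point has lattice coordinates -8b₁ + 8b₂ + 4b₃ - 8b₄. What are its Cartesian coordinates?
(-8, 16, -12, -12)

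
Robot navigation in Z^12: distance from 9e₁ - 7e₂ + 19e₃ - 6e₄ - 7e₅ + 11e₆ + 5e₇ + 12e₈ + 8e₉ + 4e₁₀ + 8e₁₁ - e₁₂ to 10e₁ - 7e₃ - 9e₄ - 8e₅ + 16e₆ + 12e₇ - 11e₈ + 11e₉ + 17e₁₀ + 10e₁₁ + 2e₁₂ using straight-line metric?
39.1152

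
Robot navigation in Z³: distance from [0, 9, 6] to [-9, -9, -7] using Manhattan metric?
40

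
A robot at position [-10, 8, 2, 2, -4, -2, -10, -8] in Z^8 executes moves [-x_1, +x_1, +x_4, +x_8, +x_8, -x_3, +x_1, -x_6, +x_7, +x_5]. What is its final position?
(-9, 8, 1, 3, -3, -3, -9, -6)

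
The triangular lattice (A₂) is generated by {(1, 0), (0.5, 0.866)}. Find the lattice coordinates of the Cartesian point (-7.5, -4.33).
-5b₁ - 5b₂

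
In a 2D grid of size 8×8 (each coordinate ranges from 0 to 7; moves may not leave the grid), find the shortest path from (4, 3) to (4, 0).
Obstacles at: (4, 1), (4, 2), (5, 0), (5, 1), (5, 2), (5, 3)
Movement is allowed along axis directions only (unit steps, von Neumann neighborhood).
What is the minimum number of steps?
5
(one shortest path: (4, 3) → (3, 3) → (3, 2) → (3, 1) → (3, 0) → (4, 0))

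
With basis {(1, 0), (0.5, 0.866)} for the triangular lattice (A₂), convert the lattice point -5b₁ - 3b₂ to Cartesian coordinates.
(-6.5, -2.598)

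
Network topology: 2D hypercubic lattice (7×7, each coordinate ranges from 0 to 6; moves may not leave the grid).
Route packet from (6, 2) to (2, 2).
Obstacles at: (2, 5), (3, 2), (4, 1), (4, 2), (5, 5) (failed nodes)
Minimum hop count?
6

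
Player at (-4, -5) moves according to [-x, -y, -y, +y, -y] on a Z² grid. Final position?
(-5, -7)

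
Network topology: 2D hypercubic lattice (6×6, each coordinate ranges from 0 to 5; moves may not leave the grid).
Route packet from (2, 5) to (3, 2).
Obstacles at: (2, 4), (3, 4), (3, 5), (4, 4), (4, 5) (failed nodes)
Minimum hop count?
6
(one shortest path: (2, 5) → (1, 5) → (1, 4) → (1, 3) → (2, 3) → (3, 3) → (3, 2))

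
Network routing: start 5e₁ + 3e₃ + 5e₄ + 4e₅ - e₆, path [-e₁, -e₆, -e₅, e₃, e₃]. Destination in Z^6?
(4, 0, 5, 5, 3, -2)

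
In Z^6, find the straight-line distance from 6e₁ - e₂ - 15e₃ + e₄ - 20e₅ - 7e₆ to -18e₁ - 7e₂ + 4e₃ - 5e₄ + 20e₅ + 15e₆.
55.6147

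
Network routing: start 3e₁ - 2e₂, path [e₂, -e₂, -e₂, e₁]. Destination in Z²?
(4, -3)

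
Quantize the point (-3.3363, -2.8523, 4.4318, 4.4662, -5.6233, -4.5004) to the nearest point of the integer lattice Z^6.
(-3, -3, 4, 4, -6, -5)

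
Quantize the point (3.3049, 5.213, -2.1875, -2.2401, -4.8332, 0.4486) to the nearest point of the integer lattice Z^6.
(3, 5, -2, -2, -5, 0)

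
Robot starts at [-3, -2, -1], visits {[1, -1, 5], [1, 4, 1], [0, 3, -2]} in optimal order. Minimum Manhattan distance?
23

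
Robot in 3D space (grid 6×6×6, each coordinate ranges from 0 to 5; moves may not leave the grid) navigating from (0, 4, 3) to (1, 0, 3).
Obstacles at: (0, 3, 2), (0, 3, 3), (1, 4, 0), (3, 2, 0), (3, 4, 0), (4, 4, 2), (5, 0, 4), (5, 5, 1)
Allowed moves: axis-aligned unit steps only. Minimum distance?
5
(one shortest path: (0, 4, 3) → (1, 4, 3) → (1, 3, 3) → (1, 2, 3) → (1, 1, 3) → (1, 0, 3))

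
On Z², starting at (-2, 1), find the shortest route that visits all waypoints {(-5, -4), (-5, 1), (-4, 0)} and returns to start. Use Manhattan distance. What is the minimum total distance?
16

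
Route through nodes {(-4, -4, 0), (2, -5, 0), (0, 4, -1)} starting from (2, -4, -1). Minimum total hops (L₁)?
22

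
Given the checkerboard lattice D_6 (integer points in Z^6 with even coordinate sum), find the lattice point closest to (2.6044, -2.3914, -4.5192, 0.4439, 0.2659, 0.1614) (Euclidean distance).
(3, -2, -5, 0, 0, 0)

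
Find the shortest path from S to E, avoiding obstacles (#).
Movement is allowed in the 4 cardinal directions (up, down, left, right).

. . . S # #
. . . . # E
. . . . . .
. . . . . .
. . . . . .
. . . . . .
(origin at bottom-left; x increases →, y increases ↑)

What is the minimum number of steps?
5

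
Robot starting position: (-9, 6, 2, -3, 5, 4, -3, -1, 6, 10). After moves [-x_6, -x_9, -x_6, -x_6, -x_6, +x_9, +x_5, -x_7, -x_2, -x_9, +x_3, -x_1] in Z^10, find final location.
(-10, 5, 3, -3, 6, 0, -4, -1, 5, 10)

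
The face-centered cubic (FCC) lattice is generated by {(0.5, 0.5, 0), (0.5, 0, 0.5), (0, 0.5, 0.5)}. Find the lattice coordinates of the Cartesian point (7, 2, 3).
6b₁ + 8b₂ - 2b₃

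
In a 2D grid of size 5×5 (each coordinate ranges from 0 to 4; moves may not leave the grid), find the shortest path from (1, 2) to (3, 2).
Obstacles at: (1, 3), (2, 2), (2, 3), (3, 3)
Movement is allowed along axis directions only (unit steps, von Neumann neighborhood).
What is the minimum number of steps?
4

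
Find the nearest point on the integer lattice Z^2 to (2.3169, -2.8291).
(2, -3)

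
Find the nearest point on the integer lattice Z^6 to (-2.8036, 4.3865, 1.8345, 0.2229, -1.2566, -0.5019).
(-3, 4, 2, 0, -1, -1)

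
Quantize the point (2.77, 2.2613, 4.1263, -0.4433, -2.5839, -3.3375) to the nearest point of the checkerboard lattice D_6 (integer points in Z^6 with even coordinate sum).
(3, 2, 4, -1, -3, -3)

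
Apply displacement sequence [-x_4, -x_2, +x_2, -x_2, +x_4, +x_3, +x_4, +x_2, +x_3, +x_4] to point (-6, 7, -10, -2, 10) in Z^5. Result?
(-6, 7, -8, 0, 10)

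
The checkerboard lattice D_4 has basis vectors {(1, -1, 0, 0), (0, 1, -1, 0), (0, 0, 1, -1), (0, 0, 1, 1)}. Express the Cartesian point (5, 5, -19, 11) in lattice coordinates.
5b₁ + 10b₂ - 10b₃ + b₄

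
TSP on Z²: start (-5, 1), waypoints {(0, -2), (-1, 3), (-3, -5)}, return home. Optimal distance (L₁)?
26
(one optimal route: (-5, 1) → (-1, 3) → (0, -2) → (-3, -5) → (-5, 1))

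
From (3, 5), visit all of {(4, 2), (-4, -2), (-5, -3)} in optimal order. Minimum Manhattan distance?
18
(one optimal route: (3, 5) → (4, 2) → (-4, -2) → (-5, -3))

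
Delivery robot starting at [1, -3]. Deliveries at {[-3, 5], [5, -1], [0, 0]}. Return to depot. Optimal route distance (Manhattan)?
32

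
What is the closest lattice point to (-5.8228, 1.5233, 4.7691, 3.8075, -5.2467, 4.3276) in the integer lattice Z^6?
(-6, 2, 5, 4, -5, 4)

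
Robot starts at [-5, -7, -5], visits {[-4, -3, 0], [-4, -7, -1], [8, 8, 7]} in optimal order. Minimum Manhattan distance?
40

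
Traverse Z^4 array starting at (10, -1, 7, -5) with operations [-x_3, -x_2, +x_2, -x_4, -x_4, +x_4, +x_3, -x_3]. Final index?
(10, -1, 6, -6)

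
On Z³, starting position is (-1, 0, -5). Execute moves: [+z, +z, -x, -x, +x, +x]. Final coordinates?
(-1, 0, -3)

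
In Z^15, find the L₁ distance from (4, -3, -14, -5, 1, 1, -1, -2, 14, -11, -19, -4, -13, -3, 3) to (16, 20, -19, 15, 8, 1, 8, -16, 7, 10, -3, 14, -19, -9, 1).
166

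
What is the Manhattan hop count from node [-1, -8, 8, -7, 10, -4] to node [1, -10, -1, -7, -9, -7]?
35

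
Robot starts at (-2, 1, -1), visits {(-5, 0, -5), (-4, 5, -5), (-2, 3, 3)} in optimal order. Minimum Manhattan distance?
24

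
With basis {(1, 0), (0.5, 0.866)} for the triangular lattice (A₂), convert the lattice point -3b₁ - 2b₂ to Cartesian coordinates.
(-4, -1.732)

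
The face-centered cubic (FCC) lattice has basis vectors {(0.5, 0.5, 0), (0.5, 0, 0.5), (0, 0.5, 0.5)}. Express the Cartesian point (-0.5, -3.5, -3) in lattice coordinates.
-b₁ - 6b₃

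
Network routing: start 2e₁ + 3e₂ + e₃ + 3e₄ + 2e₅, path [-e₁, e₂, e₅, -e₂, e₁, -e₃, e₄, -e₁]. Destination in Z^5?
(1, 3, 0, 4, 3)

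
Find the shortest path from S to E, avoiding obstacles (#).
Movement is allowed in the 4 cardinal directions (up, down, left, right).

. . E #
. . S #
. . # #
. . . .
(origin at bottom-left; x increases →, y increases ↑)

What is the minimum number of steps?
1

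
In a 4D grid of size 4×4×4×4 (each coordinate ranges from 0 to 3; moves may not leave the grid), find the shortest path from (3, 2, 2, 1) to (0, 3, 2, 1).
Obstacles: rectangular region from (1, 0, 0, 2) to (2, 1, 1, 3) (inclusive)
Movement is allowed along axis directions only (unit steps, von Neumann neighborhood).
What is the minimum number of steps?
4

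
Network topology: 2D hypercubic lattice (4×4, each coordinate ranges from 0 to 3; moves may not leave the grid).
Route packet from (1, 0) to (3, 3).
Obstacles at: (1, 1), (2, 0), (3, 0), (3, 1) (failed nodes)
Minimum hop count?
7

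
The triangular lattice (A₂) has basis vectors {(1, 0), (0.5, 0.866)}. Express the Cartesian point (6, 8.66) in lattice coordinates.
b₁ + 10b₂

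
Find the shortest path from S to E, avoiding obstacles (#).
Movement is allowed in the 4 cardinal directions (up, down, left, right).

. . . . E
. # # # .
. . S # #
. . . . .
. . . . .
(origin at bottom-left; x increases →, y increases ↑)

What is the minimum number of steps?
8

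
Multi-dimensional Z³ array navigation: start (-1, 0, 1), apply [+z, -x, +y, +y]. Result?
(-2, 2, 2)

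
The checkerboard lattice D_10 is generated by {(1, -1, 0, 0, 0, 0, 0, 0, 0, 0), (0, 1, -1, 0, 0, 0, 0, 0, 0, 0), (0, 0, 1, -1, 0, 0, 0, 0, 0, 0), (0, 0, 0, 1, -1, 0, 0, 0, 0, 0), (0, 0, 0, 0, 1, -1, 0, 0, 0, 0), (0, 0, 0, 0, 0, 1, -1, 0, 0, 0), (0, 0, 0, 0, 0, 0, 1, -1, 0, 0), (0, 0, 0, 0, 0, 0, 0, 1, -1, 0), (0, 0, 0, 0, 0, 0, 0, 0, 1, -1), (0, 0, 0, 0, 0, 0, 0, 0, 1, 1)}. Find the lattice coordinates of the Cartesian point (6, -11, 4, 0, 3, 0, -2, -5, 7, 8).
6b₁ - 5b₂ - b₃ - b₄ + 2b₅ + 2b₆ - 5b₈ - 3b₉ + 5b₁₀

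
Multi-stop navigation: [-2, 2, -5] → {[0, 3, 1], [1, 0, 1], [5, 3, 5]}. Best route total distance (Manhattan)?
24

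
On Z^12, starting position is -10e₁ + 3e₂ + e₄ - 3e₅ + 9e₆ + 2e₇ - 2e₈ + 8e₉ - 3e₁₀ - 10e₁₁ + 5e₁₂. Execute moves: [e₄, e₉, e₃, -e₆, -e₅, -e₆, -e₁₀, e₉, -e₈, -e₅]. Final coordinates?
(-10, 3, 1, 2, -5, 7, 2, -3, 10, -4, -10, 5)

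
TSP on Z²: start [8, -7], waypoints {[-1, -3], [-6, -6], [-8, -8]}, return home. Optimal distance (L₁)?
42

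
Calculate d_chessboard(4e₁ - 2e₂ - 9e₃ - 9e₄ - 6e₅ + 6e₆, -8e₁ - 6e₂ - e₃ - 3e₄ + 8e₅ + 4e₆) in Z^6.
14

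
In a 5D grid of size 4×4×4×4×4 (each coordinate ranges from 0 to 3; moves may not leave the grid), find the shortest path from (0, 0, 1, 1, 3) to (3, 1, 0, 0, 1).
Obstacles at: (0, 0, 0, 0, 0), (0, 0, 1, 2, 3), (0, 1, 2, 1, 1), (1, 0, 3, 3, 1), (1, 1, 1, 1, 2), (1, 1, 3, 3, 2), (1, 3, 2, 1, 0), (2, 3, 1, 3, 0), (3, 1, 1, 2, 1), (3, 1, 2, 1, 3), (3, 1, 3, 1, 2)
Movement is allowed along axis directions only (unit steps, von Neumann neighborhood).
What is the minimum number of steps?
8
(one shortest path: (0, 0, 1, 1, 3) → (1, 0, 1, 1, 3) → (2, 0, 1, 1, 3) → (3, 0, 1, 1, 3) → (3, 1, 1, 1, 3) → (3, 1, 0, 1, 3) → (3, 1, 0, 0, 3) → (3, 1, 0, 0, 2) → (3, 1, 0, 0, 1))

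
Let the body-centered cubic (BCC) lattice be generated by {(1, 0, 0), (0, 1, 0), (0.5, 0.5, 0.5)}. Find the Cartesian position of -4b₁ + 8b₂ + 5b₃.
(-1.5, 10.5, 2.5)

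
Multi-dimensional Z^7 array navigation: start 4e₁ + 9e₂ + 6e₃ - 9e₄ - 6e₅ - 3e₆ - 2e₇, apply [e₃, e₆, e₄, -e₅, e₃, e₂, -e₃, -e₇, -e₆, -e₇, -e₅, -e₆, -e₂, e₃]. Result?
(4, 9, 8, -8, -8, -4, -4)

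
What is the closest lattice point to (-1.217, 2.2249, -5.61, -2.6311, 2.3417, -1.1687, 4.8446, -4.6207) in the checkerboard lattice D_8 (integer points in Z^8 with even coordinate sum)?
(-1, 2, -5, -3, 2, -1, 5, -5)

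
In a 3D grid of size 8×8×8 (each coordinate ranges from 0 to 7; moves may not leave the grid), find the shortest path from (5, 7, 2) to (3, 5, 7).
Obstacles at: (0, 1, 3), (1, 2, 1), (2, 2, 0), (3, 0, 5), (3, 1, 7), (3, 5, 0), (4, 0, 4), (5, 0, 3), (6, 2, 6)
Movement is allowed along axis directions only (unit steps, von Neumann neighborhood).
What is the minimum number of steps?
9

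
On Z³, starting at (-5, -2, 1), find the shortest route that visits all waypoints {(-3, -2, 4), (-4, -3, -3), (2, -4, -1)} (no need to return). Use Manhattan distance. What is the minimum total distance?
23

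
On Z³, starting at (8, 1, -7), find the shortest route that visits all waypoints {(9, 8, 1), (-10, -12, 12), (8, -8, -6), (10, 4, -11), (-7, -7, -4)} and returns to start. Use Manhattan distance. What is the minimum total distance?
128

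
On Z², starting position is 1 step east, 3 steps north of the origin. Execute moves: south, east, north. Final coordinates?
(2, 3)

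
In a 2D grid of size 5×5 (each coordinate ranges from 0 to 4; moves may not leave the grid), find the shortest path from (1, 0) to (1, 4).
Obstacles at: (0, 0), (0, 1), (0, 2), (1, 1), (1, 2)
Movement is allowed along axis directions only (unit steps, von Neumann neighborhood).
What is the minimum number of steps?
6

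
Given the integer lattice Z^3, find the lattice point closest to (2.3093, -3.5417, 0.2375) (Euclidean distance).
(2, -4, 0)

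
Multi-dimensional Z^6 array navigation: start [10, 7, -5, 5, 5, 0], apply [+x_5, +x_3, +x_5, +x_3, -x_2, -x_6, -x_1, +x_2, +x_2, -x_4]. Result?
(9, 8, -3, 4, 7, -1)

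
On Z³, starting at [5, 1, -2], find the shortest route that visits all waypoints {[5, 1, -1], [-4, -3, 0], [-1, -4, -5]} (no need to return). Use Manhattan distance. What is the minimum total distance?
24
(one optimal route: (5, 1, -2) → (5, 1, -1) → (-4, -3, 0) → (-1, -4, -5))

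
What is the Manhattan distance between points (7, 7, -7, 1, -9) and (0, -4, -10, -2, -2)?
31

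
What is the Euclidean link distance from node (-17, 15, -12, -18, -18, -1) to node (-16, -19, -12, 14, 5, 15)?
54.461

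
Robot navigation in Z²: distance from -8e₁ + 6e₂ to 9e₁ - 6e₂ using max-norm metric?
17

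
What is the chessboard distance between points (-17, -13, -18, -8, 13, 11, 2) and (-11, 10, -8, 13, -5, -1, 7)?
23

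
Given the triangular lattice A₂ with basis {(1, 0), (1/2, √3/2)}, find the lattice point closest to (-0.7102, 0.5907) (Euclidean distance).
(-0.5, 0.866)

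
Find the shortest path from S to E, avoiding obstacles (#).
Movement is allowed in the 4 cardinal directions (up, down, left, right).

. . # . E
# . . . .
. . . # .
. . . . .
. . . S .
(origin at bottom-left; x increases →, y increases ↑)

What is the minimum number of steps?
5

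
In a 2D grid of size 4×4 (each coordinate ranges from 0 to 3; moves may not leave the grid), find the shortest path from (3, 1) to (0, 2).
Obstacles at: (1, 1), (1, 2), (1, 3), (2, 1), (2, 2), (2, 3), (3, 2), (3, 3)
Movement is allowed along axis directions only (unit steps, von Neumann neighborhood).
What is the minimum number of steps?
6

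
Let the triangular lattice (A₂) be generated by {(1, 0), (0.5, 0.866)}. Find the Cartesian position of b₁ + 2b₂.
(2, 1.732)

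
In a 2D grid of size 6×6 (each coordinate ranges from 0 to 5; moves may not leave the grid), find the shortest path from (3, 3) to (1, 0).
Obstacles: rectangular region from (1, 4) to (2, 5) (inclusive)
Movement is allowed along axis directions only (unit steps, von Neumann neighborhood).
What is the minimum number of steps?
5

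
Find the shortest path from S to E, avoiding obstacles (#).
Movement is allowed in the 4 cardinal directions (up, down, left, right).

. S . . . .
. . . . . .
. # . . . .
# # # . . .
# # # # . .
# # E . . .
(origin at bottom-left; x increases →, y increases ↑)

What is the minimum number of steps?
10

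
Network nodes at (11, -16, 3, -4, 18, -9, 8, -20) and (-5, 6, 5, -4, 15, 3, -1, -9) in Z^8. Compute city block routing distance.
75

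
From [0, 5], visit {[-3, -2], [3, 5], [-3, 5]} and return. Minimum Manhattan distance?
26
(one optimal route: (0, 5) → (-3, -2) → (-3, 5) → (3, 5) → (0, 5))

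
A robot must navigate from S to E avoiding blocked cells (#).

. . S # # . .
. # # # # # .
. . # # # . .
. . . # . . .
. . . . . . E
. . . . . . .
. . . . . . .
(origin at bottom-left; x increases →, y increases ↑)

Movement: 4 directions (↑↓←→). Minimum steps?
12
(one shortest path: (2, 6) → (1, 6) → (0, 6) → (0, 5) → (0, 4) → (1, 4) → (1, 3) → (2, 3) → (2, 2) → (3, 2) → (4, 2) → (5, 2) → (6, 2))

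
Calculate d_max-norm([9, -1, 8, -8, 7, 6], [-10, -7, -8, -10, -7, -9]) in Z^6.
19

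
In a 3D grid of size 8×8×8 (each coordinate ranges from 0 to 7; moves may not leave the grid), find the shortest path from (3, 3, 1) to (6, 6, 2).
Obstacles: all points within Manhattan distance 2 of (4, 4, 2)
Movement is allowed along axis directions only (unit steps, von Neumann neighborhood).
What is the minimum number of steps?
9
(one shortest path: (3, 3, 1) → (2, 3, 1) → (2, 4, 1) → (2, 5, 1) → (3, 5, 1) → (3, 6, 1) → (4, 6, 1) → (5, 6, 1) → (6, 6, 1) → (6, 6, 2))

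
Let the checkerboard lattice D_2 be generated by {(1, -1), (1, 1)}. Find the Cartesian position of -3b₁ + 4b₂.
(1, 7)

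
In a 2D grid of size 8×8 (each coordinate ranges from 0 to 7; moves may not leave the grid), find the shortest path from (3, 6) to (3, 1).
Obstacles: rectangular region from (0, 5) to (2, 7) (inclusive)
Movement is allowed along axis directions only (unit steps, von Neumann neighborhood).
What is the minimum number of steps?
5
(one shortest path: (3, 6) → (3, 5) → (3, 4) → (3, 3) → (3, 2) → (3, 1))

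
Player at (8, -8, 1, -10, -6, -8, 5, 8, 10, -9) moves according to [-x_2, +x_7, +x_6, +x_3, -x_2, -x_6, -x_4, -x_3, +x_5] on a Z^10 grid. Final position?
(8, -10, 1, -11, -5, -8, 6, 8, 10, -9)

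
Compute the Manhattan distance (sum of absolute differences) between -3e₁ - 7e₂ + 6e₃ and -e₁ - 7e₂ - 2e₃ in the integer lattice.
10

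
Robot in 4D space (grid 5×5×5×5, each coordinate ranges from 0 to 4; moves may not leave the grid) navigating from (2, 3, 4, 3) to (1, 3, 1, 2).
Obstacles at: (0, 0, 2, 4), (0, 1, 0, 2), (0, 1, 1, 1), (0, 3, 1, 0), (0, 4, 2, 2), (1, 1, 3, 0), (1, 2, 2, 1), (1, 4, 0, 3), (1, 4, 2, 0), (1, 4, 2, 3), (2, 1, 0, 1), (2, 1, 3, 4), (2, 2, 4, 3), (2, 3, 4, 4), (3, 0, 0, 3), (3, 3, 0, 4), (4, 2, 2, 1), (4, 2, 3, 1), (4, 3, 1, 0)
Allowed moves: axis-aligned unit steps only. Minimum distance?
5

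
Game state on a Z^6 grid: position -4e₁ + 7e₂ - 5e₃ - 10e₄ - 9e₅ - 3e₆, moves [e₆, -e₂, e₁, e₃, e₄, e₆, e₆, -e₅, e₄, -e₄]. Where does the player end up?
(-3, 6, -4, -9, -10, 0)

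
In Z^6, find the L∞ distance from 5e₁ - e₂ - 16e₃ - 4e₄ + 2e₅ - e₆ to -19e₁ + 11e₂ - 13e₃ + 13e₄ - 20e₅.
24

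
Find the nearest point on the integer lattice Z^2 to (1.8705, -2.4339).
(2, -2)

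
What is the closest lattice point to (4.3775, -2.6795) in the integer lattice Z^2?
(4, -3)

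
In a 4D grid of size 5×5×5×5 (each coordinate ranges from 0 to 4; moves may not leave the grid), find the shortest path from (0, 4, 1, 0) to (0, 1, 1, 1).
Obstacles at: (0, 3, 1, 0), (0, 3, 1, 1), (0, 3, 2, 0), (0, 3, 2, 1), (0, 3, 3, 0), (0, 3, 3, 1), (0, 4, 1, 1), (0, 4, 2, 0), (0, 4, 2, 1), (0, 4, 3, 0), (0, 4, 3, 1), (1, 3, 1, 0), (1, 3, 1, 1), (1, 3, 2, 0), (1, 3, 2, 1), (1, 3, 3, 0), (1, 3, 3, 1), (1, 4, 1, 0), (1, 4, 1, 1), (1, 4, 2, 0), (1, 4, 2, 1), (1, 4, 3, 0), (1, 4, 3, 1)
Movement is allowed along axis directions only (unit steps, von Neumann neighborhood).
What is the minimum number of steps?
6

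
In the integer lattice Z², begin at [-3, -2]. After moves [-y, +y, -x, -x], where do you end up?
(-5, -2)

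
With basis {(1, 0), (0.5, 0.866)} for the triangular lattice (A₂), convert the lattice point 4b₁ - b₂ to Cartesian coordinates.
(3.5, -0.866)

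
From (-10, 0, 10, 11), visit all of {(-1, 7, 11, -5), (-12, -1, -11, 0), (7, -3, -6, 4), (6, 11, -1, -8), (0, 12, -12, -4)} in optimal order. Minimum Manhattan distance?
141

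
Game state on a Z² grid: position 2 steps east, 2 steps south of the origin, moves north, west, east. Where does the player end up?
(2, -1)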